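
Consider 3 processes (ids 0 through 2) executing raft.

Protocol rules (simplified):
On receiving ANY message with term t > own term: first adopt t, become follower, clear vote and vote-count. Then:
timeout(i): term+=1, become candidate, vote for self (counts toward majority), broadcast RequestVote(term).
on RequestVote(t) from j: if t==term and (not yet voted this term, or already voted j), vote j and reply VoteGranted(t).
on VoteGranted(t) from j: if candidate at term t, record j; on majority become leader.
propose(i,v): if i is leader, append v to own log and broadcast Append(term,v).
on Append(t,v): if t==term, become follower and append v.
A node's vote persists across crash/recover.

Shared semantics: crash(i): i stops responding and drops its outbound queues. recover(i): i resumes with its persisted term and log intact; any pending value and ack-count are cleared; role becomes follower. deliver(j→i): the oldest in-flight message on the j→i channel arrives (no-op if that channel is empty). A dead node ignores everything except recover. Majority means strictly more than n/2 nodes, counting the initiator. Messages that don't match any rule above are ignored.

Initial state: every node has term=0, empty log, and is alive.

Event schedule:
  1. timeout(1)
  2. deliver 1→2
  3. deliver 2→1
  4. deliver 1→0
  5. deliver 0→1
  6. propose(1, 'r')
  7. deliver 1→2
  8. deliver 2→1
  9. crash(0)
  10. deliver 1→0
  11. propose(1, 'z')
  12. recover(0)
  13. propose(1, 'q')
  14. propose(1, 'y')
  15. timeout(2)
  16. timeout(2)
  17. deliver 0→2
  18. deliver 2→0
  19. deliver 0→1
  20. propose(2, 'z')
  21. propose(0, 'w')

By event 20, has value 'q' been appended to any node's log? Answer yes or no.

step 1 timeout(1): 1={cand,t=1,log=-}
step 2 deliver 1→2: 2={foll,t=1,log=-}
step 3 deliver 2→1: 1={lead,t=1,log=-}
step 4 deliver 1→0: 0={foll,t=1,log=-}
step 5 deliver 0→1: —
step 6 propose(1,'r'): 1={lead,t=1,log=r}
step 7 deliver 1→2: 2={foll,t=1,log=r}
step 8 deliver 2→1: —
step 9 crash(0): 0={✗foll,t=1,log=-}
step 10 deliver 1→0: —
step 11 propose(1,'z'): 1={lead,t=1,log=r,z}
step 12 recover(0): 0={foll,t=1,log=-}
step 13 propose(1,'q'): 1={lead,t=1,log=r,z,q}
step 14 propose(1,'y'): 1={lead,t=1,log=r,z,q,y}
step 15 timeout(2): 2={cand,t=2,log=r}
step 16 timeout(2): 2={cand,t=3,log=r}
step 17 deliver 0→2: —
step 18 deliver 2→0: 0={foll,t=2,log=-}
step 19 deliver 0→1: —
step 20 propose(2,'z'): —

yes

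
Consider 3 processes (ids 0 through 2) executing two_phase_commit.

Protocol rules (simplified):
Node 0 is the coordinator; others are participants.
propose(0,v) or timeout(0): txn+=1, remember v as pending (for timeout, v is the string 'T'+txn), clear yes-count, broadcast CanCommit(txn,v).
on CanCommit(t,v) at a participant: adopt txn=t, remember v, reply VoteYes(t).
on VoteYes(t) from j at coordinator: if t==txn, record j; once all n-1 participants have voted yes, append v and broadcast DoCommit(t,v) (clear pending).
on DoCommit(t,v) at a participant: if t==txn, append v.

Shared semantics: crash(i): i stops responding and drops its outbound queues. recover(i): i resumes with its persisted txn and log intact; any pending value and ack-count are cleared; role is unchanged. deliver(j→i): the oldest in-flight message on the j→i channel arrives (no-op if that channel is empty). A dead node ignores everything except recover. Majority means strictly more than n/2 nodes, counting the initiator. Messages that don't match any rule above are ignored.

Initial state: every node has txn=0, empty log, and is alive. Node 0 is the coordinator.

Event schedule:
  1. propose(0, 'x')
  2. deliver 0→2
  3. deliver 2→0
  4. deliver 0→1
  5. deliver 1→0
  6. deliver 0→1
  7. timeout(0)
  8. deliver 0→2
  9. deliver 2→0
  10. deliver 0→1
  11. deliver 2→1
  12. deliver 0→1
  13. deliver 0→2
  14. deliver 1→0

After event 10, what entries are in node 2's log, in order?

x

step 1 propose(0,'x'): 0={coor,t=1,log=-}
step 2 deliver 0→2: 2={part,t=1,log=-}
step 3 deliver 2→0: —
step 4 deliver 0→1: 1={part,t=1,log=-}
step 5 deliver 1→0: 0={coor,t=1,log=x}
step 6 deliver 0→1: 1={part,t=1,log=x}
step 7 timeout(0): 0={coor,t=2,log=x}
step 8 deliver 0→2: 2={part,t=1,log=x}
step 9 deliver 2→0: —
step 10 deliver 0→1: 1={part,t=2,log=x}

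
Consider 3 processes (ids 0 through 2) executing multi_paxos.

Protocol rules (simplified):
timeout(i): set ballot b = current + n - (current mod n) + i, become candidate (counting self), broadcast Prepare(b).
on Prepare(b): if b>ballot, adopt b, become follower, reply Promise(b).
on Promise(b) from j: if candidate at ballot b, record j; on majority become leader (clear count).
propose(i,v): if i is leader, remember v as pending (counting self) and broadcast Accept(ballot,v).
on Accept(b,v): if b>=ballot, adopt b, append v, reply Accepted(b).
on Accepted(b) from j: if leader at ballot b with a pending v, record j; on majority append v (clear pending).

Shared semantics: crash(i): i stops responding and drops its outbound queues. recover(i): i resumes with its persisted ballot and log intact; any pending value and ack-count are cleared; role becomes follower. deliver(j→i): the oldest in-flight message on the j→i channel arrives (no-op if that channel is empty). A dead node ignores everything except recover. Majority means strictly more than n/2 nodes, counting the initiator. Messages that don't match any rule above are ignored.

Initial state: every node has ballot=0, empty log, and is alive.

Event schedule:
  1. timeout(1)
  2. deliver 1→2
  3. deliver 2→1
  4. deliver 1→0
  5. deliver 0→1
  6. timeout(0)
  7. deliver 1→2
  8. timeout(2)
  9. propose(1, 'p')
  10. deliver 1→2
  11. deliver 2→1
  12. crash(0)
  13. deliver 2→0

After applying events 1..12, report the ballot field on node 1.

8

after 1 — timeout(1): n1:cand/b4/[-]
after 2 — deliver 1→2: n2:foll/b4/[-]
after 3 — deliver 2→1: n1:lead/b4/[-]
after 4 — deliver 1→0: n0:foll/b4/[-]
after 5 — deliver 0→1: ·
after 6 — timeout(0): n0:cand/b6/[-]
after 7 — deliver 1→2: ·
after 8 — timeout(2): n2:cand/b8/[-]
after 9 — propose(1,'p'): ·
after 10 — deliver 1→2: ·
after 11 — deliver 2→1: n1:foll/b8/[-]
after 12 — crash(0): n0:✗cand/b6/[-]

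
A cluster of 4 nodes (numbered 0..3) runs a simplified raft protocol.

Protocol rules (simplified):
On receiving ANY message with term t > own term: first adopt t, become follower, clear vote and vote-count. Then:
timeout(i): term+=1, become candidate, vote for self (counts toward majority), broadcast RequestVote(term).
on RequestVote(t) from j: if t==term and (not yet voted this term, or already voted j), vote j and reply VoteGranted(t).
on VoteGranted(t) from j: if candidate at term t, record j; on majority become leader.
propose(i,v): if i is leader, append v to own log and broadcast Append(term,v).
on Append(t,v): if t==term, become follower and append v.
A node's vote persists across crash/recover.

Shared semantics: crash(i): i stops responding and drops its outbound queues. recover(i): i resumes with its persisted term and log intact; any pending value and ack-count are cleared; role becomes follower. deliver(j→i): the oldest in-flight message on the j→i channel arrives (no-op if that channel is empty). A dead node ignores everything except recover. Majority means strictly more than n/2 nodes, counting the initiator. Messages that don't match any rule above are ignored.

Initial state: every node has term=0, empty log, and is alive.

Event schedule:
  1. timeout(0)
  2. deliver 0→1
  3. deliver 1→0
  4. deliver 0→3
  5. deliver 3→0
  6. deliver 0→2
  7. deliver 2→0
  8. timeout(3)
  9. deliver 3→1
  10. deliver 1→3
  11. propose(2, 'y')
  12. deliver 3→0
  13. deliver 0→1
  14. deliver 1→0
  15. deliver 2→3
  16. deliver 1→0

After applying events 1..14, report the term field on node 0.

2

step 1 timeout(0): 0={cand,t=1,log=-}
step 2 deliver 0→1: 1={foll,t=1,log=-}
step 3 deliver 1→0: —
step 4 deliver 0→3: 3={foll,t=1,log=-}
step 5 deliver 3→0: 0={lead,t=1,log=-}
step 6 deliver 0→2: 2={foll,t=1,log=-}
step 7 deliver 2→0: —
step 8 timeout(3): 3={cand,t=2,log=-}
step 9 deliver 3→1: 1={foll,t=2,log=-}
step 10 deliver 1→3: —
step 11 propose(2,'y'): —
step 12 deliver 3→0: 0={foll,t=2,log=-}
step 13 deliver 0→1: —
step 14 deliver 1→0: —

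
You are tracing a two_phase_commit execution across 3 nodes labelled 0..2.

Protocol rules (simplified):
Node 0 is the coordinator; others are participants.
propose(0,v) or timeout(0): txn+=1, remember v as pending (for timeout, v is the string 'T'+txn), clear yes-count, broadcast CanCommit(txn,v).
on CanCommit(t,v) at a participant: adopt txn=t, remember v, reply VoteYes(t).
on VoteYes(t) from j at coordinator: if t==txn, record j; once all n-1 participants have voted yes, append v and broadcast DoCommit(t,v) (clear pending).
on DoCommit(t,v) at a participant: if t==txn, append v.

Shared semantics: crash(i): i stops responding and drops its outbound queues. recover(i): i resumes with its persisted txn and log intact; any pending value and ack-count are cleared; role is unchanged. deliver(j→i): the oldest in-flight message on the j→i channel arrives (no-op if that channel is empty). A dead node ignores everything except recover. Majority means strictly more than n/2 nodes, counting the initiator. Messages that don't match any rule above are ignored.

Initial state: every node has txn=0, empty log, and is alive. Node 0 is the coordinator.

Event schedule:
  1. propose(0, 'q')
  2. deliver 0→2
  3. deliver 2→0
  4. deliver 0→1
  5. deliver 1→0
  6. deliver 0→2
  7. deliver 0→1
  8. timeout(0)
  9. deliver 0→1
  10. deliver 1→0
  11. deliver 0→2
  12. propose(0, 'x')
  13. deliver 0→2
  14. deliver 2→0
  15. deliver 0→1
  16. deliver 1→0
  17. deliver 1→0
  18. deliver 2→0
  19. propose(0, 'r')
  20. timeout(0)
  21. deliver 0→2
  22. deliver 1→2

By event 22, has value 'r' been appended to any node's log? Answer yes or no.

[1] propose(0,'q') → N0(coor t1 [-])
[2] deliver 0→2 → N2(part t1 [-])
[3] deliver 2→0 → ∅
[4] deliver 0→1 → N1(part t1 [-])
[5] deliver 1→0 → N0(coor t1 [q])
[6] deliver 0→2 → N2(part t1 [q])
[7] deliver 0→1 → N1(part t1 [q])
[8] timeout(0) → N0(coor t2 [q])
[9] deliver 0→1 → N1(part t2 [q])
[10] deliver 1→0 → ∅
[11] deliver 0→2 → N2(part t2 [q])
[12] propose(0,'x') → N0(coor t3 [q])
[13] deliver 0→2 → N2(part t3 [q])
[14] deliver 2→0 → ∅
[15] deliver 0→1 → N1(part t3 [q])
[16] deliver 1→0 → ∅
[17] deliver 1→0 → ∅
[18] deliver 2→0 → N0(coor t3 [q,x])
[19] propose(0,'r') → N0(coor t4 [q,x])
[20] timeout(0) → N0(coor t5 [q,x])
[21] deliver 0→2 → N2(part t3 [q,x])
[22] deliver 1→2 → ∅

no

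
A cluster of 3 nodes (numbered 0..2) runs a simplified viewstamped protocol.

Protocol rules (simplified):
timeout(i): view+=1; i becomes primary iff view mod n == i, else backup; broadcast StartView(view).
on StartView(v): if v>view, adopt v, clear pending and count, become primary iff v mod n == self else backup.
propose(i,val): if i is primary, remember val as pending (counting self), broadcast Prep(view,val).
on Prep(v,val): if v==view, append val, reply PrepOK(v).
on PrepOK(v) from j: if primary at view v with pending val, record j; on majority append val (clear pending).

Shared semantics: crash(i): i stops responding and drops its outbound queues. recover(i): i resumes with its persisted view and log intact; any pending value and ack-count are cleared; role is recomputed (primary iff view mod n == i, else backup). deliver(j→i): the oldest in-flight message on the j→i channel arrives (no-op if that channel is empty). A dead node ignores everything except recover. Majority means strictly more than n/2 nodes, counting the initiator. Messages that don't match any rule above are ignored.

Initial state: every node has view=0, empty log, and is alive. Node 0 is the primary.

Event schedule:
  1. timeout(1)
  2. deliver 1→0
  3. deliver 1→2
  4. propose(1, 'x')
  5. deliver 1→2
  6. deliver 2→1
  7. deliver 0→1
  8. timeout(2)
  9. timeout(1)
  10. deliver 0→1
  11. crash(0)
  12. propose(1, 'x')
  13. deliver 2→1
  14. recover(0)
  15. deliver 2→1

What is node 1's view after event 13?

e1 timeout(1): 1[prim,v=1,-]
e2 deliver 1→0: 0[back,v=1,-]
e3 deliver 1→2: 2[back,v=1,-]
e4 propose(1,'x'): ·
e5 deliver 1→2: 2[back,v=1,x]
e6 deliver 2→1: 1[prim,v=1,x]
e7 deliver 0→1: ·
e8 timeout(2): 2[prim,v=2,x]
e9 timeout(1): 1[back,v=2,x]
e10 deliver 0→1: ·
e11 crash(0): 0[✗back,v=1,-]
e12 propose(1,'x'): ·
e13 deliver 2→1: ·

2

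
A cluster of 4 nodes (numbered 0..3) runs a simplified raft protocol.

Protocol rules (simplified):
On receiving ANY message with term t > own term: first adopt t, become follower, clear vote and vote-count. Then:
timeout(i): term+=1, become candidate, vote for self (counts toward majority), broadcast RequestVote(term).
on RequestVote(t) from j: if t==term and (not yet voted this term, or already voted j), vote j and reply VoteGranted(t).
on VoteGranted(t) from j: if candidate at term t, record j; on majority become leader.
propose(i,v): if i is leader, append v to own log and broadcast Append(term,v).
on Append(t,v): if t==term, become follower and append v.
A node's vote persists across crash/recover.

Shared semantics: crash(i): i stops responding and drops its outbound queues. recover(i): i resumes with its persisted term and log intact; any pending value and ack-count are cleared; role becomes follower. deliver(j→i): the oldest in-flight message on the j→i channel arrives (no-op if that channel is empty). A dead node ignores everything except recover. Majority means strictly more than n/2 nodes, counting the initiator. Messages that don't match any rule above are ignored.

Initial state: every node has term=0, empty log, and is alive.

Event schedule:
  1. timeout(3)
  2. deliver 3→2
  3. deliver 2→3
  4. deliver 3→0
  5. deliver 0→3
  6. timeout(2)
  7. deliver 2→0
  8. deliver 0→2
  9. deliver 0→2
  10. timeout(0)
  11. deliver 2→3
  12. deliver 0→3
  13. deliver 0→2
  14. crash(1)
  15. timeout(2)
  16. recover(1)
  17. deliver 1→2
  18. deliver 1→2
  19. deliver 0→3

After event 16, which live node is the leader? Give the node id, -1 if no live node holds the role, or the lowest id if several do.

step 1 timeout(3): 3={cand,t=1,log=-}
step 2 deliver 3→2: 2={foll,t=1,log=-}
step 3 deliver 2→3: —
step 4 deliver 3→0: 0={foll,t=1,log=-}
step 5 deliver 0→3: 3={lead,t=1,log=-}
step 6 timeout(2): 2={cand,t=2,log=-}
step 7 deliver 2→0: 0={foll,t=2,log=-}
step 8 deliver 0→2: —
step 9 deliver 0→2: —
step 10 timeout(0): 0={cand,t=3,log=-}
step 11 deliver 2→3: 3={foll,t=2,log=-}
step 12 deliver 0→3: 3={foll,t=3,log=-}
step 13 deliver 0→2: 2={foll,t=3,log=-}
step 14 crash(1): 1={✗foll,t=0,log=-}
step 15 timeout(2): 2={cand,t=4,log=-}
step 16 recover(1): 1={foll,t=0,log=-}

-1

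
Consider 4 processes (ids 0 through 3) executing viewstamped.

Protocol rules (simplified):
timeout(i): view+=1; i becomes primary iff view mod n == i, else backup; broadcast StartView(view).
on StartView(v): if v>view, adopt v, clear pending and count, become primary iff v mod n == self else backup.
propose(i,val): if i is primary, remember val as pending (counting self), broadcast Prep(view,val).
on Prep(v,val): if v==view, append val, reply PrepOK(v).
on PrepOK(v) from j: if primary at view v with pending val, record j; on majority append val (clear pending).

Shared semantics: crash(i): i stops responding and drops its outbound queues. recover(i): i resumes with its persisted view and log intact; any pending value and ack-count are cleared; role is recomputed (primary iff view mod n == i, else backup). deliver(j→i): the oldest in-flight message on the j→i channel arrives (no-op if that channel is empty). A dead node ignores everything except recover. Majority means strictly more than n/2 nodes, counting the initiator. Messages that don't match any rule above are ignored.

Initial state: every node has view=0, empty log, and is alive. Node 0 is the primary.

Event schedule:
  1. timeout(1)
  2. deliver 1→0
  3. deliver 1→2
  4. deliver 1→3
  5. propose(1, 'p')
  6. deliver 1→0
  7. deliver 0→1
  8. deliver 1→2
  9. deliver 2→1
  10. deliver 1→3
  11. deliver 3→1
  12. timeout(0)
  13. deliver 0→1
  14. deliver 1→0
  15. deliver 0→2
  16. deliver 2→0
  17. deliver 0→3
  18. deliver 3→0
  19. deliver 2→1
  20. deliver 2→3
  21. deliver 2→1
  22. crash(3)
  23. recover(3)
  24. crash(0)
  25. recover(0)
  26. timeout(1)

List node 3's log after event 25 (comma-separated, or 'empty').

p

e1 timeout(1): 1[prim,v=1,-]
e2 deliver 1→0: 0[back,v=1,-]
e3 deliver 1→2: 2[back,v=1,-]
e4 deliver 1→3: 3[back,v=1,-]
e5 propose(1,'p'): ·
e6 deliver 1→0: 0[back,v=1,p]
e7 deliver 0→1: ·
e8 deliver 1→2: 2[back,v=1,p]
e9 deliver 2→1: 1[prim,v=1,p]
e10 deliver 1→3: 3[back,v=1,p]
e11 deliver 3→1: ·
e12 timeout(0): 0[back,v=2,p]
e13 deliver 0→1: 1[back,v=2,p]
e14 deliver 1→0: ·
e15 deliver 0→2: 2[prim,v=2,p]
e16 deliver 2→0: ·
e17 deliver 0→3: 3[back,v=2,p]
e18 deliver 3→0: ·
e19 deliver 2→1: ·
e20 deliver 2→3: ·
e21 deliver 2→1: ·
e22 crash(3): 3[✗back,v=2,p]
e23 recover(3): 3[back,v=2,p]
e24 crash(0): 0[✗back,v=2,p]
e25 recover(0): 0[back,v=2,p]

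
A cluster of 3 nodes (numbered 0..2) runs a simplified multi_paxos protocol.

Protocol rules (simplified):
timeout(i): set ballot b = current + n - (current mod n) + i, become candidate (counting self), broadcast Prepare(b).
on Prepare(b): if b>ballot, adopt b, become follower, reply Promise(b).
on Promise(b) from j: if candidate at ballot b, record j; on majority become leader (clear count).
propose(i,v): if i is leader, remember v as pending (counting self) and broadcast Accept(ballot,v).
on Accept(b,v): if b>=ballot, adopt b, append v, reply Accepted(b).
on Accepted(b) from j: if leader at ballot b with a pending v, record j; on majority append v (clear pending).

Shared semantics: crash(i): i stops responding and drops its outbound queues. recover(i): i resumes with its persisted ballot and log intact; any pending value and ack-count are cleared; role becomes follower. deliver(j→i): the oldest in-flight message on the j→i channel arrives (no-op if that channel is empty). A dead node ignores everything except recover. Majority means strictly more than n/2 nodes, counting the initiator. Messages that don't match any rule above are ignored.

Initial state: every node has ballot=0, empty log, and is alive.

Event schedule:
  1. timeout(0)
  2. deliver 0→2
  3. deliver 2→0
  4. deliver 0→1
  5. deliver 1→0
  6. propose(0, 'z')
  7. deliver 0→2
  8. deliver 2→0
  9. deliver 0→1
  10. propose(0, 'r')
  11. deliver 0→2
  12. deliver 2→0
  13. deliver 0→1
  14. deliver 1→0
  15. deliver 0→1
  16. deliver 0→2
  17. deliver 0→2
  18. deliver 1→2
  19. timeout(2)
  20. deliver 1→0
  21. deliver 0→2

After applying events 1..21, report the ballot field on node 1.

e1 timeout(0): 0[cand,b=3,-]
e2 deliver 0→2: 2[foll,b=3,-]
e3 deliver 2→0: 0[lead,b=3,-]
e4 deliver 0→1: 1[foll,b=3,-]
e5 deliver 1→0: ·
e6 propose(0,'z'): ·
e7 deliver 0→2: 2[foll,b=3,z]
e8 deliver 2→0: 0[lead,b=3,z]
e9 deliver 0→1: 1[foll,b=3,z]
e10 propose(0,'r'): ·
e11 deliver 0→2: 2[foll,b=3,z,r]
e12 deliver 2→0: 0[lead,b=3,z,r]
e13 deliver 0→1: 1[foll,b=3,z,r]
e14 deliver 1→0: ·
e15 deliver 0→1: ·
e16 deliver 0→2: ·
e17 deliver 0→2: ·
e18 deliver 1→2: ·
e19 timeout(2): 2[cand,b=8,z,r]
e20 deliver 1→0: ·
e21 deliver 0→2: ·

3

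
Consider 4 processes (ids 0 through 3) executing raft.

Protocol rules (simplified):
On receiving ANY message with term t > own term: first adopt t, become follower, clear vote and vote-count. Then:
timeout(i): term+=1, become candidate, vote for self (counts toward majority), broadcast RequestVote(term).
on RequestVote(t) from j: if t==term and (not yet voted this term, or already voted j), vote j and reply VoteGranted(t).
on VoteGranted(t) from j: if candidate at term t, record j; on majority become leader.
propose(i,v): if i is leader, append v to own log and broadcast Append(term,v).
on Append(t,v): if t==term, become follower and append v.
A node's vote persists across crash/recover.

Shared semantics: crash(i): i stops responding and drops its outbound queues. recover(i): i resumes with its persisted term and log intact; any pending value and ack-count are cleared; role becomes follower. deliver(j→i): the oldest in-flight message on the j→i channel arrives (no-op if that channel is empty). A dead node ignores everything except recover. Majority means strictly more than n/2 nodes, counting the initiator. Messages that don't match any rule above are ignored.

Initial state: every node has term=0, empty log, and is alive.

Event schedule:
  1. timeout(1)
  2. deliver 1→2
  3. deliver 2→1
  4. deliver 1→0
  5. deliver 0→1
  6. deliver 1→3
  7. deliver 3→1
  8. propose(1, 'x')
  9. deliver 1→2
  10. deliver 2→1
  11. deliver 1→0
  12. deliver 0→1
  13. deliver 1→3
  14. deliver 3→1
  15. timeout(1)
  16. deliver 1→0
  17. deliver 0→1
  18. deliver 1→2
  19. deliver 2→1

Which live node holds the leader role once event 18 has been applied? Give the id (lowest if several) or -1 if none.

1. timeout(1):  <1:cand t1 ->
2. deliver 1→2:  <2:foll t1 ->
3. deliver 2→1:  nop
4. deliver 1→0:  <0:foll t1 ->
5. deliver 0→1:  <1:lead t1 ->
6. deliver 1→3:  <3:foll t1 ->
7. deliver 3→1:  nop
8. propose(1,'x'):  <1:lead t1 x>
9. deliver 1→2:  <2:foll t1 x>
10. deliver 2→1:  nop
11. deliver 1→0:  <0:foll t1 x>
12. deliver 0→1:  nop
13. deliver 1→3:  <3:foll t1 x>
14. deliver 3→1:  nop
15. timeout(1):  <1:cand t2 x>
16. deliver 1→0:  <0:foll t2 x>
17. deliver 0→1:  nop
18. deliver 1→2:  <2:foll t2 x>

-1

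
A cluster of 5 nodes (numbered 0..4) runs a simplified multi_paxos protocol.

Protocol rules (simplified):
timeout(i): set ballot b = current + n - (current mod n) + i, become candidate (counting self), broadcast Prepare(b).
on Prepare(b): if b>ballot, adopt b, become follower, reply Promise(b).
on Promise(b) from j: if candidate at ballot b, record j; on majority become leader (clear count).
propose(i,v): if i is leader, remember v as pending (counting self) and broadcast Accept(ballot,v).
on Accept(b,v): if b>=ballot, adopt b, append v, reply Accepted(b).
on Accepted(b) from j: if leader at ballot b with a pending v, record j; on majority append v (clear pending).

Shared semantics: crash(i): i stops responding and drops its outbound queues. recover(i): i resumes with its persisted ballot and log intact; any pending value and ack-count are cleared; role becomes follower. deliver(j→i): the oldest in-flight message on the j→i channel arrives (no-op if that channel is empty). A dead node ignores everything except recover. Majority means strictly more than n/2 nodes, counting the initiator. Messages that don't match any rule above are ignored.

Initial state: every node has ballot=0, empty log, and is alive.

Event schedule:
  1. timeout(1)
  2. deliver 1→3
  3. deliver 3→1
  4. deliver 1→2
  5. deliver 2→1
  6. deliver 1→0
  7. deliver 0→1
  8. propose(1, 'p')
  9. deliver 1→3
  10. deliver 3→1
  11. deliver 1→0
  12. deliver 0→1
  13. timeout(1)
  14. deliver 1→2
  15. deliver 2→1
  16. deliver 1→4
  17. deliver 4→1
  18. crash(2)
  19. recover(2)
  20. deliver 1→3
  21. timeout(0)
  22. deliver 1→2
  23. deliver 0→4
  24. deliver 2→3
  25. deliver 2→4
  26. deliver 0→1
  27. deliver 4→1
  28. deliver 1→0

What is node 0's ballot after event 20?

6

after 1 — timeout(1): n1:cand/b6/[-]
after 2 — deliver 1→3: n3:foll/b6/[-]
after 3 — deliver 3→1: ·
after 4 — deliver 1→2: n2:foll/b6/[-]
after 5 — deliver 2→1: n1:lead/b6/[-]
after 6 — deliver 1→0: n0:foll/b6/[-]
after 7 — deliver 0→1: ·
after 8 — propose(1,'p'): ·
after 9 — deliver 1→3: n3:foll/b6/[p]
after 10 — deliver 3→1: ·
after 11 — deliver 1→0: n0:foll/b6/[p]
after 12 — deliver 0→1: n1:lead/b6/[p]
after 13 — timeout(1): n1:cand/b11/[p]
after 14 — deliver 1→2: n2:foll/b6/[p]
after 15 — deliver 2→1: ·
after 16 — deliver 1→4: n4:foll/b6/[-]
after 17 — deliver 4→1: ·
after 18 — crash(2): n2:✗foll/b6/[p]
after 19 — recover(2): n2:foll/b6/[p]
after 20 — deliver 1→3: n3:foll/b11/[p]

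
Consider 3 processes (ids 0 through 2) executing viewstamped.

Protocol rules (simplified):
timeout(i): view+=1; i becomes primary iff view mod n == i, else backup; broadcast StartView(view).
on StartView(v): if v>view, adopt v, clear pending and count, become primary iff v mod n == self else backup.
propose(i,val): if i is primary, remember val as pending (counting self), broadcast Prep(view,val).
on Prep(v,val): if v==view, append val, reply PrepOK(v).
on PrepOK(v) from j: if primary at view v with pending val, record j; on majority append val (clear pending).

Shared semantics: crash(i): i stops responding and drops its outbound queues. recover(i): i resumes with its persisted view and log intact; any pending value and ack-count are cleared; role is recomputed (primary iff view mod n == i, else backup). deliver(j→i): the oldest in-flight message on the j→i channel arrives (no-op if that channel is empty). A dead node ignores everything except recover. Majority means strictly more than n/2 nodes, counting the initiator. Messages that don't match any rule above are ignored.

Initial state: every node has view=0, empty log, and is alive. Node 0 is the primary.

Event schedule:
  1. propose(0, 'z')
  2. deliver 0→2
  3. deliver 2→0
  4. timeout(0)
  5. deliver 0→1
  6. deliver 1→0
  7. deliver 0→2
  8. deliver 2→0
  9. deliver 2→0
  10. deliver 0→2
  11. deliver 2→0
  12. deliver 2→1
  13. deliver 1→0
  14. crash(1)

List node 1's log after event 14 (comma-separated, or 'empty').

z

1. propose(0,'z'):  nop
2. deliver 0→2:  <2:back v0 z>
3. deliver 2→0:  <0:prim v0 z>
4. timeout(0):  <0:back v1 z>
5. deliver 0→1:  <1:back v0 z>
6. deliver 1→0:  nop
7. deliver 0→2:  <2:back v1 z>
8. deliver 2→0:  nop
9. deliver 2→0:  nop
10. deliver 0→2:  nop
11. deliver 2→0:  nop
12. deliver 2→1:  nop
13. deliver 1→0:  nop
14. crash(1):  <1:✗back v0 z>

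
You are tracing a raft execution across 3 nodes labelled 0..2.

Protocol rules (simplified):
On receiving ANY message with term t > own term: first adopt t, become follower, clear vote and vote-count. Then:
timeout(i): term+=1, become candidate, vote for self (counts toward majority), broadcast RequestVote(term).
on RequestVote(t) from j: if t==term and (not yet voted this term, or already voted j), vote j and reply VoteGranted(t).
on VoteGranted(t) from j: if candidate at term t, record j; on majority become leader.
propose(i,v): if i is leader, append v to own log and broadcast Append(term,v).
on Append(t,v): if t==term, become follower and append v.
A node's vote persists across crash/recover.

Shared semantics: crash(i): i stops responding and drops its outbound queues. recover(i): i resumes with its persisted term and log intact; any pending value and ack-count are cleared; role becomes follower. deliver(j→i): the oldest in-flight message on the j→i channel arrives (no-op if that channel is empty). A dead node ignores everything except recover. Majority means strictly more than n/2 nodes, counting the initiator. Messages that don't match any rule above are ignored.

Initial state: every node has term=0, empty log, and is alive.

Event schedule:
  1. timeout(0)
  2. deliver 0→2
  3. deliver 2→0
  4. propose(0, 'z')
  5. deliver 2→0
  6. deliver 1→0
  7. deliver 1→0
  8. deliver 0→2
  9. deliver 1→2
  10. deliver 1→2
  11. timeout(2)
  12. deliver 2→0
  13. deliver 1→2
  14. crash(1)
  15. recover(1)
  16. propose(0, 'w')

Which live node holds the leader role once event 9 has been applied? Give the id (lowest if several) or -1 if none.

0

1. timeout(0):  <0:cand t1 ->
2. deliver 0→2:  <2:foll t1 ->
3. deliver 2→0:  <0:lead t1 ->
4. propose(0,'z'):  <0:lead t1 z>
5. deliver 2→0:  nop
6. deliver 1→0:  nop
7. deliver 1→0:  nop
8. deliver 0→2:  <2:foll t1 z>
9. deliver 1→2:  nop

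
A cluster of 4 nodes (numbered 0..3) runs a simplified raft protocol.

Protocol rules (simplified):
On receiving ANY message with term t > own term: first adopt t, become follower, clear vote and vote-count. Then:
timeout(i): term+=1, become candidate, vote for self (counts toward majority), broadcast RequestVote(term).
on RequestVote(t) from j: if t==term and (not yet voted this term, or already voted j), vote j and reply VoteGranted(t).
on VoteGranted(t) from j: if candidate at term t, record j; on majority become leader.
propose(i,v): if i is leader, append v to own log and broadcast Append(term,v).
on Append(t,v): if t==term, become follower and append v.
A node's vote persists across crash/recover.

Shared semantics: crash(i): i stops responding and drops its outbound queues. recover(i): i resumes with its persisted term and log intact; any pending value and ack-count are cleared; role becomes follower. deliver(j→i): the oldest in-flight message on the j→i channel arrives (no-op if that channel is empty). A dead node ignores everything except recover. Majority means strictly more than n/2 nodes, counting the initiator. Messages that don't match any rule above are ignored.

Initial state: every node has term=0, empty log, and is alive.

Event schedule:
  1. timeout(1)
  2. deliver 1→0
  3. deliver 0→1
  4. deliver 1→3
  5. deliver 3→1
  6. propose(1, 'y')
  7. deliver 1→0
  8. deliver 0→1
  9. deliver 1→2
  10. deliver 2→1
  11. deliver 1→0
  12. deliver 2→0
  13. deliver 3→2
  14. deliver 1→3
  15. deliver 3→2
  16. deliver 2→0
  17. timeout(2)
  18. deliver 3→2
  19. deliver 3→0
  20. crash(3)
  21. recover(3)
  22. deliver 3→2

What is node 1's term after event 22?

1

1. timeout(1):  <1:cand t1 ->
2. deliver 1→0:  <0:foll t1 ->
3. deliver 0→1:  nop
4. deliver 1→3:  <3:foll t1 ->
5. deliver 3→1:  <1:lead t1 ->
6. propose(1,'y'):  <1:lead t1 y>
7. deliver 1→0:  <0:foll t1 y>
8. deliver 0→1:  nop
9. deliver 1→2:  <2:foll t1 ->
10. deliver 2→1:  nop
11. deliver 1→0:  nop
12. deliver 2→0:  nop
13. deliver 3→2:  nop
14. deliver 1→3:  <3:foll t1 y>
15. deliver 3→2:  nop
16. deliver 2→0:  nop
17. timeout(2):  <2:cand t2 ->
18. deliver 3→2:  nop
19. deliver 3→0:  nop
20. crash(3):  <3:✗foll t1 y>
21. recover(3):  <3:foll t1 y>
22. deliver 3→2:  nop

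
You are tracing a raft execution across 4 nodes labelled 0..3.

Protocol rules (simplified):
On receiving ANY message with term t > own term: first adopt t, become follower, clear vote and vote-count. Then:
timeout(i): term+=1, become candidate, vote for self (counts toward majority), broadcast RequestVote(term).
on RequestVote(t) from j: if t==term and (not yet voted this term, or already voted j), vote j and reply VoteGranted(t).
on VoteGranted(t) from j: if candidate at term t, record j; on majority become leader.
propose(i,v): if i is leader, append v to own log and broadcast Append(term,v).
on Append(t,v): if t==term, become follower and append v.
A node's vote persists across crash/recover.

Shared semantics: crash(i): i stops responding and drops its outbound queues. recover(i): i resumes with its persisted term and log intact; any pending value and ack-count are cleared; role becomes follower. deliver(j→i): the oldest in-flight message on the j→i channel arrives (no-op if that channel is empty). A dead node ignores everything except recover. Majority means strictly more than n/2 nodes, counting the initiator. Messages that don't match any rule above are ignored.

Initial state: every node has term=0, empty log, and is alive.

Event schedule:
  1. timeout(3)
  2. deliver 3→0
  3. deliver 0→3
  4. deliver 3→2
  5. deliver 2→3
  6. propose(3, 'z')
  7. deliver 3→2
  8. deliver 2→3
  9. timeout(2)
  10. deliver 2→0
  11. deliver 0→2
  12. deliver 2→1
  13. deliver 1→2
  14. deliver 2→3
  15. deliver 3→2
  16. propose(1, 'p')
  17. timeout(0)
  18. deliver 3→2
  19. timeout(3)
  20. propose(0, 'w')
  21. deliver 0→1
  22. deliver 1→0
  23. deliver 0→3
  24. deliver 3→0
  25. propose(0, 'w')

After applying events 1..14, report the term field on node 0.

1. timeout(3):  <3:cand t1 ->
2. deliver 3→0:  <0:foll t1 ->
3. deliver 0→3:  nop
4. deliver 3→2:  <2:foll t1 ->
5. deliver 2→3:  <3:lead t1 ->
6. propose(3,'z'):  <3:lead t1 z>
7. deliver 3→2:  <2:foll t1 z>
8. deliver 2→3:  nop
9. timeout(2):  <2:cand t2 z>
10. deliver 2→0:  <0:foll t2 ->
11. deliver 0→2:  nop
12. deliver 2→1:  <1:foll t2 ->
13. deliver 1→2:  <2:lead t2 z>
14. deliver 2→3:  <3:foll t2 z>

2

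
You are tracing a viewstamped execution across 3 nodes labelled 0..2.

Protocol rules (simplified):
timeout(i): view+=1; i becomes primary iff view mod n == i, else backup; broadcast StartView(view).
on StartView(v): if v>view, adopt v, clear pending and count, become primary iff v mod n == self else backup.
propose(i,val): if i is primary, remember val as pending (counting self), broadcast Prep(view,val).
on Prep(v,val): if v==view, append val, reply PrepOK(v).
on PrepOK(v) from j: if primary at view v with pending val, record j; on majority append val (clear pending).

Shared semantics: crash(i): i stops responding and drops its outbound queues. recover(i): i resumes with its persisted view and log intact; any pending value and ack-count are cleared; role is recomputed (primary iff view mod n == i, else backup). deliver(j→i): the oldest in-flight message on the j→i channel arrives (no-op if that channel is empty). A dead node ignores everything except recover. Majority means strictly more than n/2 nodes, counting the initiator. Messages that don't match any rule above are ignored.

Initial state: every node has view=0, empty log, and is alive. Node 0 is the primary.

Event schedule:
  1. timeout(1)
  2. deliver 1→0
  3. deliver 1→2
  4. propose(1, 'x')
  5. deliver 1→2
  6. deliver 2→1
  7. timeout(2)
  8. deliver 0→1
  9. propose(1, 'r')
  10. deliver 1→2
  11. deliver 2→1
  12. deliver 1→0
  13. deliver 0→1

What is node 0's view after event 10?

1

e1 timeout(1): 1[prim,v=1,-]
e2 deliver 1→0: 0[back,v=1,-]
e3 deliver 1→2: 2[back,v=1,-]
e4 propose(1,'x'): ·
e5 deliver 1→2: 2[back,v=1,x]
e6 deliver 2→1: 1[prim,v=1,x]
e7 timeout(2): 2[prim,v=2,x]
e8 deliver 0→1: ·
e9 propose(1,'r'): ·
e10 deliver 1→2: ·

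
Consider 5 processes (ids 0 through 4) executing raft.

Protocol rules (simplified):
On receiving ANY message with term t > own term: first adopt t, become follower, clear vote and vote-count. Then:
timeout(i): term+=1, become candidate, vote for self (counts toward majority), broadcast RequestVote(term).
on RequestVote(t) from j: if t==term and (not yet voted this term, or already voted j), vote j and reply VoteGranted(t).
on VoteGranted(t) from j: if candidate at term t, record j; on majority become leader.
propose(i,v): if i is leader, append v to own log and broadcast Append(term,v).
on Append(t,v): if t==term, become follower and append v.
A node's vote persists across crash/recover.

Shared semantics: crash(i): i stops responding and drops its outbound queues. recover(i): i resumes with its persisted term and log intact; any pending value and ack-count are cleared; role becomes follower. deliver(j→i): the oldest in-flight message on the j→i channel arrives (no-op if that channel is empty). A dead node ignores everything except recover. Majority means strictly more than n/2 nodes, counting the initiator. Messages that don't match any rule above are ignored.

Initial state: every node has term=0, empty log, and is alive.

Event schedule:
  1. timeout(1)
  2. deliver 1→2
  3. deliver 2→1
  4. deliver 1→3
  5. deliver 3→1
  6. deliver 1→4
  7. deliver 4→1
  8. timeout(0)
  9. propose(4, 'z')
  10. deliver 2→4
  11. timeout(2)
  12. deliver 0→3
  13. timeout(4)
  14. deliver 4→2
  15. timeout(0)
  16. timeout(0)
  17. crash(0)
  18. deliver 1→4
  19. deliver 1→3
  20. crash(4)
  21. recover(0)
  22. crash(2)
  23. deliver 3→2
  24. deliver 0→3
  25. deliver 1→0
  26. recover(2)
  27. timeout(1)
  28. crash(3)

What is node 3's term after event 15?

after 1 — timeout(1): n1:cand/t1/[-]
after 2 — deliver 1→2: n2:foll/t1/[-]
after 3 — deliver 2→1: ·
after 4 — deliver 1→3: n3:foll/t1/[-]
after 5 — deliver 3→1: n1:lead/t1/[-]
after 6 — deliver 1→4: n4:foll/t1/[-]
after 7 — deliver 4→1: ·
after 8 — timeout(0): n0:cand/t1/[-]
after 9 — propose(4,'z'): ·
after 10 — deliver 2→4: ·
after 11 — timeout(2): n2:cand/t2/[-]
after 12 — deliver 0→3: ·
after 13 — timeout(4): n4:cand/t2/[-]
after 14 — deliver 4→2: ·
after 15 — timeout(0): n0:cand/t2/[-]

1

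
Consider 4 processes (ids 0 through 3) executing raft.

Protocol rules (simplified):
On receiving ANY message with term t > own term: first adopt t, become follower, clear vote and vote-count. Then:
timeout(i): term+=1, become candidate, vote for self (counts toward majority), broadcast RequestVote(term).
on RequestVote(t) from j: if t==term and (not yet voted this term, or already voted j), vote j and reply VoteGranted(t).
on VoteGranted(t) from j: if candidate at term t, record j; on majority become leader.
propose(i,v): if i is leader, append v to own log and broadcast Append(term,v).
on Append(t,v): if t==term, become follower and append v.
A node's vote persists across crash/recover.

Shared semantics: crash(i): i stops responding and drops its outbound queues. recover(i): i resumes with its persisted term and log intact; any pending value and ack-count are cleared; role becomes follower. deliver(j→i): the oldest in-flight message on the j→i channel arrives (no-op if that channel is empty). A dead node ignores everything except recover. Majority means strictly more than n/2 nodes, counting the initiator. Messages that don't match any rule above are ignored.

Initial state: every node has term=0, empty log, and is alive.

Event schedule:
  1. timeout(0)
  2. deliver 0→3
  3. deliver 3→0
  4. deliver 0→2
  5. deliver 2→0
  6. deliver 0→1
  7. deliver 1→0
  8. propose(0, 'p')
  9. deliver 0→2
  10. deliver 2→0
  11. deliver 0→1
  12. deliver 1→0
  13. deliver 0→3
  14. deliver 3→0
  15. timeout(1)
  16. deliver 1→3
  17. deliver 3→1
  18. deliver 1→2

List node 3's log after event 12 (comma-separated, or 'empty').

step 1 timeout(0): 0={cand,t=1,log=-}
step 2 deliver 0→3: 3={foll,t=1,log=-}
step 3 deliver 3→0: —
step 4 deliver 0→2: 2={foll,t=1,log=-}
step 5 deliver 2→0: 0={lead,t=1,log=-}
step 6 deliver 0→1: 1={foll,t=1,log=-}
step 7 deliver 1→0: —
step 8 propose(0,'p'): 0={lead,t=1,log=p}
step 9 deliver 0→2: 2={foll,t=1,log=p}
step 10 deliver 2→0: —
step 11 deliver 0→1: 1={foll,t=1,log=p}
step 12 deliver 1→0: —

empty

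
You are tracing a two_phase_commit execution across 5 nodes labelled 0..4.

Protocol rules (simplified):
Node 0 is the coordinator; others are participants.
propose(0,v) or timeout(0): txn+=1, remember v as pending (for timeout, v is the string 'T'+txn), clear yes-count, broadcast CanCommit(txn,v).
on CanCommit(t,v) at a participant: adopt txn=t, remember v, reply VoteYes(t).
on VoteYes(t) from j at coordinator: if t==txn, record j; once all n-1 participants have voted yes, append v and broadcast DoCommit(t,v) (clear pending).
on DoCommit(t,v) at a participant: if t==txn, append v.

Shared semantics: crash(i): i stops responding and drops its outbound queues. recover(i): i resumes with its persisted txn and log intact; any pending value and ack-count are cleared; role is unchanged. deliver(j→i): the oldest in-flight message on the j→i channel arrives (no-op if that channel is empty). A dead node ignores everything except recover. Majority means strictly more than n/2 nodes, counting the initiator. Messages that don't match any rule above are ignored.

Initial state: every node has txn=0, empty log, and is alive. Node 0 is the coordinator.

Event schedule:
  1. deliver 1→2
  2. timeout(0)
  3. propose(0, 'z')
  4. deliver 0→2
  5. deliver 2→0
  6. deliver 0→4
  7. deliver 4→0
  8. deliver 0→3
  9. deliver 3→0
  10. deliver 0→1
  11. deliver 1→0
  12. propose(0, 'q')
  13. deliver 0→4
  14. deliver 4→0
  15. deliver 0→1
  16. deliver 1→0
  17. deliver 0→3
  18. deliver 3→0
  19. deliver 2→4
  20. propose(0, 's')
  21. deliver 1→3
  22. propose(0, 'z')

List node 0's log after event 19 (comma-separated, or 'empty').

empty

[1] deliver 1→2 → ∅
[2] timeout(0) → N0(coor t1 [-])
[3] propose(0,'z') → N0(coor t2 [-])
[4] deliver 0→2 → N2(part t1 [-])
[5] deliver 2→0 → ∅
[6] deliver 0→4 → N4(part t1 [-])
[7] deliver 4→0 → ∅
[8] deliver 0→3 → N3(part t1 [-])
[9] deliver 3→0 → ∅
[10] deliver 0→1 → N1(part t1 [-])
[11] deliver 1→0 → ∅
[12] propose(0,'q') → N0(coor t3 [-])
[13] deliver 0→4 → N4(part t2 [-])
[14] deliver 4→0 → ∅
[15] deliver 0→1 → N1(part t2 [-])
[16] deliver 1→0 → ∅
[17] deliver 0→3 → N3(part t2 [-])
[18] deliver 3→0 → ∅
[19] deliver 2→4 → ∅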